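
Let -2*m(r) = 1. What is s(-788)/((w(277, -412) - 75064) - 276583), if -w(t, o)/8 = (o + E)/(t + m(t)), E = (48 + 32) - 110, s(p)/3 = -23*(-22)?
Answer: -839454/194453719 ≈ -0.0043170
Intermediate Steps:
s(p) = 1518 (s(p) = 3*(-23*(-22)) = 3*506 = 1518)
E = -30 (E = 80 - 110 = -30)
m(r) = -½ (m(r) = -½*1 = -½)
w(t, o) = -8*(-30 + o)/(-½ + t) (w(t, o) = -8*(o - 30)/(t - ½) = -8*(-30 + o)/(-½ + t))
s(-788)/((w(277, -412) - 75064) - 276583) = 1518/((16*(30 - 1*(-412))/(-1 + 2*277) - 75064) - 276583) = 1518/((16*(30 + 412)/(-1 + 554) - 75064) - 276583) = 1518/((16*442/553 - 75064) - 276583) = 1518/((16*(1/553)*442 - 75064) - 276583) = 1518/((7072/553 - 75064) - 276583) = 1518/(-41503320/553 - 276583) = 1518/(-194453719/553) = 1518*(-553/194453719) = -839454/194453719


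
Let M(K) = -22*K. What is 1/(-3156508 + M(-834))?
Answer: -1/3138160 ≈ -3.1866e-7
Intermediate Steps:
1/(-3156508 + M(-834)) = 1/(-3156508 - 22*(-834)) = 1/(-3156508 + 18348) = 1/(-3138160) = -1/3138160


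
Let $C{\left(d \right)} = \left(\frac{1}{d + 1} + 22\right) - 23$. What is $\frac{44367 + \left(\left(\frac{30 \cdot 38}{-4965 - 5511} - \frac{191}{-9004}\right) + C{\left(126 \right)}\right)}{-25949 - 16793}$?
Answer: $- \frac{44289721088737}{42668589931128} \approx -1.038$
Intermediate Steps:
$C{\left(d \right)} = -1 + \frac{1}{1 + d}$ ($C{\left(d \right)} = \left(\frac{1}{1 + d} + 22\right) - 23 = \left(22 + \frac{1}{1 + d}\right) - 23 = -1 + \frac{1}{1 + d}$)
$\frac{44367 + \left(\left(\frac{30 \cdot 38}{-4965 - 5511} - \frac{191}{-9004}\right) + C{\left(126 \right)}\right)}{-25949 - 16793} = \frac{44367 - \left(- \frac{191}{9004} + \frac{126}{1 + 126} - \frac{30 \cdot 38}{-4965 - 5511}\right)}{-25949 - 16793} = \frac{44367 - \left(- \frac{191}{9004} + \frac{95}{873} + \frac{126}{127}\right)}{-42742} = \left(44367 + \left(\left(1140 \left(- \frac{1}{10476}\right) + \frac{191}{9004}\right) - 126 \cdot \frac{1}{127}\right)\right) \left(- \frac{1}{42742}\right) = \left(44367 + \left(\left(- \frac{95}{873} + \frac{191}{9004}\right) - \frac{126}{127}\right)\right) \left(- \frac{1}{42742}\right) = \left(44367 - \frac{1077878891}{998282484}\right) \left(- \frac{1}{42742}\right) = \frac{44289721088737}{998282484} \left(- \frac{1}{42742}\right) = - \frac{44289721088737}{42668589931128}$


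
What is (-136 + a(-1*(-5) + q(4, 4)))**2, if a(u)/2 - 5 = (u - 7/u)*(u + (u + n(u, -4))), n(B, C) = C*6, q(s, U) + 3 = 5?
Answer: 60516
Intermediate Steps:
q(s, U) = 2 (q(s, U) = -3 + 5 = 2)
n(B, C) = 6*C
a(u) = 10 + 2*(-24 + 2*u)*(u - 7/u) (a(u) = 10 + 2*((u - 7/u)*(u + (u + 6*(-4)))) = 10 + 2*((u - 7/u)*(u + (u - 24))) = 10 + 2*((u - 7/u)*(u + (-24 + u))) = 10 + 2*((u - 7/u)*(-24 + 2*u)) = 10 + 2*((-24 + 2*u)*(u - 7/u)) = 10 + 2*(-24 + 2*u)*(u - 7/u))
(-136 + a(-1*(-5) + q(4, 4)))**2 = (-136 + (-18 - 48*(-1*(-5) + 2) + 4*(-1*(-5) + 2)**2 + 336/(-1*(-5) + 2)))**2 = (-136 + (-18 - 48*(5 + 2) + 4*(5 + 2)**2 + 336/(5 + 2)))**2 = (-136 + (-18 - 48*7 + 4*7**2 + 336/7))**2 = (-136 + (-18 - 336 + 4*49 + 336*(1/7)))**2 = (-136 + (-18 - 336 + 196 + 48))**2 = (-136 - 110)**2 = (-246)**2 = 60516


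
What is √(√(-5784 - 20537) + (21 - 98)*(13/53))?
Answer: √(-53053 + 2809*I*√26321)/53 ≈ 8.4984 + 9.5452*I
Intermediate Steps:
√(√(-5784 - 20537) + (21 - 98)*(13/53)) = √(√(-26321) - 1001/53) = √(I*√26321 - 77*13/53) = √(I*√26321 - 1001/53) = √(-1001/53 + I*√26321)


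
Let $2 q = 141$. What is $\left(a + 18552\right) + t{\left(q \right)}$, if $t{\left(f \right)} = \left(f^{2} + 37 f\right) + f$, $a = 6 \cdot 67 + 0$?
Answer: $\frac{106413}{4} \approx 26603.0$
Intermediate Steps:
$a = 402$ ($a = 402 + 0 = 402$)
$q = \frac{141}{2}$ ($q = \frac{1}{2} \cdot 141 = \frac{141}{2} \approx 70.5$)
$t{\left(f \right)} = f^{2} + 38 f$
$\left(a + 18552\right) + t{\left(q \right)} = \left(402 + 18552\right) + \frac{141 \left(38 + \frac{141}{2}\right)}{2} = 18954 + \frac{141}{2} \cdot \frac{217}{2} = 18954 + \frac{30597}{4} = \frac{106413}{4}$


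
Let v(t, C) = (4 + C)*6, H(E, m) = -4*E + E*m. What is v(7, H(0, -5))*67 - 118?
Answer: 1490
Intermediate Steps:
v(t, C) = 24 + 6*C
v(7, H(0, -5))*67 - 118 = (24 + 6*(0*(-4 - 5)))*67 - 118 = (24 + 6*(0*(-9)))*67 - 118 = (24 + 6*0)*67 - 118 = (24 + 0)*67 - 118 = 24*67 - 118 = 1608 - 118 = 1490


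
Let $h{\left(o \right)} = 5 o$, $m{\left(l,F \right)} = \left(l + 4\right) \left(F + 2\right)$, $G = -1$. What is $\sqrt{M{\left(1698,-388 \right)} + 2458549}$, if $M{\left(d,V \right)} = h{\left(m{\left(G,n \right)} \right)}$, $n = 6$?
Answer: $\sqrt{2458669} \approx 1568.0$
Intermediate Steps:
$m{\left(l,F \right)} = \left(2 + F\right) \left(4 + l\right)$ ($m{\left(l,F \right)} = \left(4 + l\right) \left(2 + F\right) = \left(2 + F\right) \left(4 + l\right)$)
$M{\left(d,V \right)} = 120$ ($M{\left(d,V \right)} = 5 \left(8 + 2 \left(-1\right) + 4 \cdot 6 + 6 \left(-1\right)\right) = 5 \left(8 - 2 + 24 - 6\right) = 5 \cdot 24 = 120$)
$\sqrt{M{\left(1698,-388 \right)} + 2458549} = \sqrt{120 + 2458549} = \sqrt{2458669}$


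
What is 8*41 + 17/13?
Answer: 4281/13 ≈ 329.31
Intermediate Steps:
8*41 + 17/13 = 328 + 17*(1/13) = 328 + 17/13 = 4281/13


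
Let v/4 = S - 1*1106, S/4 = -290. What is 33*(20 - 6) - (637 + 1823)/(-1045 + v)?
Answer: 4672818/10109 ≈ 462.24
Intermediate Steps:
S = -1160 (S = 4*(-290) = -1160)
v = -9064 (v = 4*(-1160 - 1*1106) = 4*(-1160 - 1106) = 4*(-2266) = -9064)
33*(20 - 6) - (637 + 1823)/(-1045 + v) = 33*(20 - 6) - (637 + 1823)/(-1045 - 9064) = 33*14 - 2460/(-10109) = 462 - 2460*(-1)/10109 = 462 - 1*(-2460/10109) = 462 + 2460/10109 = 4672818/10109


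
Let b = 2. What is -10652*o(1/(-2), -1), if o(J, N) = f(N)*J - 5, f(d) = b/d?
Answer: 42608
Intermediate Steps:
f(d) = 2/d
o(J, N) = -5 + 2*J/N (o(J, N) = (2/N)*J - 5 = 2*J/N - 5 = -5 + 2*J/N)
-10652*o(1/(-2), -1) = -10652*(-5 + 2/(-2*(-1))) = -10652*(-5 + 2*(-1/2)*(-1)) = -10652*(-5 + 1) = -10652*(-4) = 42608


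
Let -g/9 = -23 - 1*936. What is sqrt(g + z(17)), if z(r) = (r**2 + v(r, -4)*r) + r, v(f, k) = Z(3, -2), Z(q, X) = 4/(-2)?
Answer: sqrt(8903) ≈ 94.356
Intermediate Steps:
Z(q, X) = -2 (Z(q, X) = 4*(-1/2) = -2)
v(f, k) = -2
z(r) = r**2 - r (z(r) = (r**2 - 2*r) + r = r**2 - r)
g = 8631 (g = -9*(-23 - 1*936) = -9*(-23 - 936) = -9*(-959) = 8631)
sqrt(g + z(17)) = sqrt(8631 + 17*(-1 + 17)) = sqrt(8631 + 17*16) = sqrt(8631 + 272) = sqrt(8903)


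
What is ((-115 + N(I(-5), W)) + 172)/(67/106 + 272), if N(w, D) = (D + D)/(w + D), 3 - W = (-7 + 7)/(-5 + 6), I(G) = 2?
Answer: 10282/48165 ≈ 0.21347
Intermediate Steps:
W = 3 (W = 3 - (-7 + 7)/(-5 + 6) = 3 - 0/1 = 3 - 0 = 3 - 1*0 = 3 + 0 = 3)
N(w, D) = 2*D/(D + w) (N(w, D) = (2*D)/(D + w) = 2*D/(D + w))
((-115 + N(I(-5), W)) + 172)/(67/106 + 272) = ((-115 + 2*3/(3 + 2)) + 172)/(67/106 + 272) = ((-115 + 2*3/5) + 172)/(67*(1/106) + 272) = ((-115 + 2*3*(⅕)) + 172)/(67/106 + 272) = ((-115 + 6/5) + 172)/(28899/106) = (-569/5 + 172)*(106/28899) = (291/5)*(106/28899) = 10282/48165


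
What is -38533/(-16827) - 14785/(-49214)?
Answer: 2145150257/828123978 ≈ 2.5904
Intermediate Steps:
-38533/(-16827) - 14785/(-49214) = -38533*(-1/16827) - 14785*(-1/49214) = 38533/16827 + 14785/49214 = 2145150257/828123978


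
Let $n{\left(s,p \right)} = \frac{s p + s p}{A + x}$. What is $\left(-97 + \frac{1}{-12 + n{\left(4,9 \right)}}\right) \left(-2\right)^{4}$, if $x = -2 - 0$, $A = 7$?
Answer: $- \frac{4636}{3} \approx -1545.3$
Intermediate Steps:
$x = -2$ ($x = -2 + 0 = -2$)
$n{\left(s,p \right)} = \frac{2 p s}{5}$ ($n{\left(s,p \right)} = \frac{s p + s p}{7 - 2} = \frac{p s + p s}{5} = 2 p s \frac{1}{5} = \frac{2 p s}{5}$)
$\left(-97 + \frac{1}{-12 + n{\left(4,9 \right)}}\right) \left(-2\right)^{4} = \left(-97 + \frac{1}{-12 + \frac{2}{5} \cdot 9 \cdot 4}\right) \left(-2\right)^{4} = \left(-97 + \frac{1}{-12 + \frac{72}{5}}\right) 16 = \left(-97 + \frac{1}{\frac{12}{5}}\right) 16 = \left(-97 + \frac{5}{12}\right) 16 = \left(- \frac{1159}{12}\right) 16 = - \frac{4636}{3}$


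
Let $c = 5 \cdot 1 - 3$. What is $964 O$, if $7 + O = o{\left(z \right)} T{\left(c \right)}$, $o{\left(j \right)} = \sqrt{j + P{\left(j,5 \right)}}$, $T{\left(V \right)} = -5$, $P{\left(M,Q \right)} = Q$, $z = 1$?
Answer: $-6748 - 4820 \sqrt{6} \approx -18555.0$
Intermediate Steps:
$c = 2$ ($c = 5 - 3 = 2$)
$o{\left(j \right)} = \sqrt{5 + j}$ ($o{\left(j \right)} = \sqrt{j + 5} = \sqrt{5 + j}$)
$O = -7 - 5 \sqrt{6}$ ($O = -7 + \sqrt{5 + 1} \left(-5\right) = -7 + \sqrt{6} \left(-5\right) = -7 - 5 \sqrt{6} \approx -19.247$)
$964 O = 964 \left(-7 - 5 \sqrt{6}\right) = -6748 - 4820 \sqrt{6}$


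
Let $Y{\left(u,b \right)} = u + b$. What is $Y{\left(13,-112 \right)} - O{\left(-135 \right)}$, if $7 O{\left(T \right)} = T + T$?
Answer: $- \frac{423}{7} \approx -60.429$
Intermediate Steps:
$O{\left(T \right)} = \frac{2 T}{7}$ ($O{\left(T \right)} = \frac{T + T}{7} = \frac{2 T}{7}$)
$Y{\left(u,b \right)} = b + u$
$Y{\left(13,-112 \right)} - O{\left(-135 \right)} = \left(-112 + 13\right) - \frac{2}{7} \left(-135\right) = -99 - - \frac{270}{7} = -99 + \frac{270}{7} = - \frac{423}{7}$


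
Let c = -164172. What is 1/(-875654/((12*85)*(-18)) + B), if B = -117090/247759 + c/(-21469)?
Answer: 48829686573780/2679182819831857 ≈ 0.018226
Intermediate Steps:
B = 38161285338/5319137971 (B = -117090/247759 - 164172/(-21469) = -117090*1/247759 - 164172*(-1/21469) = -117090/247759 + 164172/21469 = 38161285338/5319137971 ≈ 7.1743)
1/(-875654/((12*85)*(-18)) + B) = 1/(-875654/((12*85)*(-18)) + 38161285338/5319137971) = 1/(-875654/(1020*(-18)) + 38161285338/5319137971) = 1/(-875654/(-18360) + 38161285338/5319137971) = 1/(-875654*(-1/18360) + 38161285338/5319137971) = 1/(437827/9180 + 38161285338/5319137971) = 1/(2679182819831857/48829686573780) = 48829686573780/2679182819831857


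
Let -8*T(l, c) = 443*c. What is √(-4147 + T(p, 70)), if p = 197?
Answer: I*√32093/2 ≈ 89.573*I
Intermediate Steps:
T(l, c) = -443*c/8
√(-4147 + T(p, 70)) = √(-4147 - 443/8*70) = √(-4147 - 15505/4) = √(-32093/4) = I*√32093/2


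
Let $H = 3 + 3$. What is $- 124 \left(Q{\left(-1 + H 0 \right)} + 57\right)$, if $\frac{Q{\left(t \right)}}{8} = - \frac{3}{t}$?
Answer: $-10044$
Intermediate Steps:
$H = 6$
$Q{\left(t \right)} = - \frac{24}{t}$ ($Q{\left(t \right)} = 8 \left(- \frac{3}{t}\right) = - \frac{24}{t}$)
$- 124 \left(Q{\left(-1 + H 0 \right)} + 57\right) = - 124 \left(- \frac{24}{-1 + 6 \cdot 0} + 57\right) = - 124 \left(- \frac{24}{-1 + 0} + 57\right) = - 124 \left(- \frac{24}{-1} + 57\right) = - 124 \left(\left(-24\right) \left(-1\right) + 57\right) = - 124 \left(24 + 57\right) = \left(-124\right) 81 = -10044$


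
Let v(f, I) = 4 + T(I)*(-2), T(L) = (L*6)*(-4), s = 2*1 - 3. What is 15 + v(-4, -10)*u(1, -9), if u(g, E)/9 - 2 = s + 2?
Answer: -12837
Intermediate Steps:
s = -1 (s = 2 - 3 = -1)
u(g, E) = 27 (u(g, E) = 18 + 9*(-1 + 2) = 18 + 9*1 = 18 + 9 = 27)
T(L) = -24*L (T(L) = (6*L)*(-4) = -24*L)
v(f, I) = 4 + 48*I (v(f, I) = 4 - 24*I*(-2) = 4 + 48*I)
15 + v(-4, -10)*u(1, -9) = 15 + (4 + 48*(-10))*27 = 15 + (4 - 480)*27 = 15 - 476*27 = 15 - 12852 = -12837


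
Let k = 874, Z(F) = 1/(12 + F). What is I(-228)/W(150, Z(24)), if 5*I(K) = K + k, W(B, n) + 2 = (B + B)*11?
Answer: 19/485 ≈ 0.039175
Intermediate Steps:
W(B, n) = -2 + 22*B (W(B, n) = -2 + (B + B)*11 = -2 + (2*B)*11 = -2 + 22*B)
I(K) = 874/5 + K/5 (I(K) = (K + 874)/5 = (874 + K)/5 = 874/5 + K/5)
I(-228)/W(150, Z(24)) = (874/5 + (⅕)*(-228))/(-2 + 22*150) = (874/5 - 228/5)/(-2 + 3300) = (646/5)/3298 = (646/5)*(1/3298) = 19/485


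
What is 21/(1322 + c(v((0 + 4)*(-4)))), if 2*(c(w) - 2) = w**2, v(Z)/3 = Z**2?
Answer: 21/296236 ≈ 7.0889e-5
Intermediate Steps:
v(Z) = 3*Z**2
c(w) = 2 + w**2/2
21/(1322 + c(v((0 + 4)*(-4)))) = 21/(1322 + (2 + (3*((0 + 4)*(-4))**2)**2/2)) = 21/(1322 + (2 + (3*(4*(-4))**2)**2/2)) = 21/(1322 + (2 + (3*(-16)**2)**2/2)) = 21/(1322 + (2 + (3*256)**2/2)) = 21/(1322 + (2 + (1/2)*768**2)) = 21/(1322 + (2 + (1/2)*589824)) = 21/(1322 + (2 + 294912)) = 21/(1322 + 294914) = 21/296236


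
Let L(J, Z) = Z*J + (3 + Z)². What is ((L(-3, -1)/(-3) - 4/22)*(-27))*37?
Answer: 27639/11 ≈ 2512.6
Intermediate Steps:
L(J, Z) = (3 + Z)² + J*Z (L(J, Z) = J*Z + (3 + Z)² = (3 + Z)² + J*Z)
((L(-3, -1)/(-3) - 4/22)*(-27))*37 = ((((3 - 1)² - 3*(-1))/(-3) - 4/22)*(-27))*37 = (((2² + 3)*(-⅓) - 4*1/22)*(-27))*37 = (((4 + 3)*(-⅓) - 2/11)*(-27))*37 = ((7*(-⅓) - 2/11)*(-27))*37 = ((-7/3 - 2/11)*(-27))*37 = -83/33*(-27)*37 = (747/11)*37 = 27639/11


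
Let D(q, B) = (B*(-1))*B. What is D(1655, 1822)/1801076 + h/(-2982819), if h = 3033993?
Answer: -1280539040472/447690309437 ≈ -2.8603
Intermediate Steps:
D(q, B) = -B**2 (D(q, B) = (-B)*B = -B**2)
D(1655, 1822)/1801076 + h/(-2982819) = -1*1822**2/1801076 + 3033993/(-2982819) = -1*3319684*(1/1801076) + 3033993*(-1/2982819) = -3319684*1/1801076 - 1011331/994273 = -829921/450269 - 1011331/994273 = -1280539040472/447690309437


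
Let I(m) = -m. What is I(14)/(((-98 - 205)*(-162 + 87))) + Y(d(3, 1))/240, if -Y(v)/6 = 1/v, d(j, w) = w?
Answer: -4657/181800 ≈ -0.025616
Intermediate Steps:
Y(v) = -6/v
I(14)/(((-98 - 205)*(-162 + 87))) + Y(d(3, 1))/240 = (-1*14)/(((-98 - 205)*(-162 + 87))) - 6/1/240 = -14/((-303*(-75))) - 6*1*(1/240) = -14/22725 - 6*1/240 = -14*1/22725 - 1/40 = -14/22725 - 1/40 = -4657/181800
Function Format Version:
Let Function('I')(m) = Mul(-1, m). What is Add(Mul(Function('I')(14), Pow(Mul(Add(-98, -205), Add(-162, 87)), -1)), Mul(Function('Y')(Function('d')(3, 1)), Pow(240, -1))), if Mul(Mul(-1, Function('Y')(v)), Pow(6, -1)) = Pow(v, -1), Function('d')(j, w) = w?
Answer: Rational(-4657, 181800) ≈ -0.025616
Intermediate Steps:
Function('Y')(v) = Mul(-6, Pow(v, -1))
Add(Mul(Function('I')(14), Pow(Mul(Add(-98, -205), Add(-162, 87)), -1)), Mul(Function('Y')(Function('d')(3, 1)), Pow(240, -1))) = Add(Mul(Mul(-1, 14), Pow(Mul(Add(-98, -205), Add(-162, 87)), -1)), Mul(Mul(-6, Pow(1, -1)), Pow(240, -1))) = Add(Mul(-14, Pow(Mul(-303, -75), -1)), Mul(Mul(-6, 1), Rational(1, 240))) = Add(Mul(-14, Pow(22725, -1)), Mul(-6, Rational(1, 240))) = Add(Mul(-14, Rational(1, 22725)), Rational(-1, 40)) = Add(Rational(-14, 22725), Rational(-1, 40)) = Rational(-4657, 181800)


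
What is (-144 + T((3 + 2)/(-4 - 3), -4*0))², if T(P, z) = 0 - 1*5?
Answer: 22201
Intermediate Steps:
T(P, z) = -5 (T(P, z) = 0 - 5 = -5)
(-144 + T((3 + 2)/(-4 - 3), -4*0))² = (-144 - 5)² = (-149)² = 22201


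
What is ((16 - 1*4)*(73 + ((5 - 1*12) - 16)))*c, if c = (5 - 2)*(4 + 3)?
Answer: 12600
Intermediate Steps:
c = 21 (c = 3*7 = 21)
((16 - 1*4)*(73 + ((5 - 1*12) - 16)))*c = ((16 - 1*4)*(73 + ((5 - 1*12) - 16)))*21 = ((16 - 4)*(73 + ((5 - 12) - 16)))*21 = (12*(73 + (-7 - 16)))*21 = (12*(73 - 23))*21 = (12*50)*21 = 600*21 = 12600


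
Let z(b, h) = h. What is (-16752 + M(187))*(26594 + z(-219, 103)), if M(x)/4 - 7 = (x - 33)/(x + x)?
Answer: -7589423160/17 ≈ -4.4644e+8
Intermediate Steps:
M(x) = 28 + 2*(-33 + x)/x (M(x) = 28 + 4*((x - 33)/(x + x)) = 28 + 4*((-33 + x)/((2*x))) = 28 + 4*((-33 + x)*(1/(2*x))) = 28 + 4*((-33 + x)/(2*x)) = 28 + 2*(-33 + x)/x)
(-16752 + M(187))*(26594 + z(-219, 103)) = (-16752 + (30 - 66/187))*(26594 + 103) = (-16752 + (30 - 66*1/187))*26697 = (-16752 + (30 - 6/17))*26697 = (-16752 + 504/17)*26697 = -284280/17*26697 = -7589423160/17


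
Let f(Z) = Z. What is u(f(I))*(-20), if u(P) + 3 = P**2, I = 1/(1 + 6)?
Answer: 2920/49 ≈ 59.592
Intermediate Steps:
I = 1/7 ≈ 0.14286
u(P) = -3 + P**2
u(f(I))*(-20) = (-3 + (1/7)**2)*(-20) = (-3 + 1/49)*(-20) = -146/49*(-20) = 2920/49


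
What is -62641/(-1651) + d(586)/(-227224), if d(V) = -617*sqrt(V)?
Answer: 62641/1651 + 617*sqrt(586)/227224 ≈ 38.007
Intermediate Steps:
-62641/(-1651) + d(586)/(-227224) = -62641/(-1651) - 617*sqrt(586)/(-227224) = -62641*(-1/1651) - 617*sqrt(586)*(-1/227224) = 62641/1651 + 617*sqrt(586)/227224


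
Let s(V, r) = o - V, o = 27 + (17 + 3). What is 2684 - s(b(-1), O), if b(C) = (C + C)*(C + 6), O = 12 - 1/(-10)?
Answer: 2627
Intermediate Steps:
O = 121/10 (O = 12 - 1*(-⅒) = 12 + ⅒ = 121/10 ≈ 12.100)
b(C) = 2*C*(6 + C) (b(C) = (2*C)*(6 + C) = 2*C*(6 + C))
o = 47 (o = 27 + 20 = 47)
s(V, r) = 47 - V
2684 - s(b(-1), O) = 2684 - (47 - 2*(-1)*(6 - 1)) = 2684 - (47 - 2*(-1)*5) = 2684 - (47 - 1*(-10)) = 2684 - (47 + 10) = 2684 - 1*57 = 2684 - 57 = 2627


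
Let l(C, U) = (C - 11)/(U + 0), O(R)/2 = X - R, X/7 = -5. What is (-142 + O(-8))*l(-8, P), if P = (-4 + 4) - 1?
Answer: -3724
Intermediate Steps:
X = -35 (X = 7*(-5) = -35)
P = -1 (P = 0 - 1 = -1)
O(R) = -70 - 2*R (O(R) = 2*(-35 - R) = -70 - 2*R)
l(C, U) = (-11 + C)/U
(-142 + O(-8))*l(-8, P) = (-142 + (-70 - 2*(-8)))*((-11 - 8)/(-1)) = (-142 + (-70 + 16))*(-1*(-19)) = (-142 - 54)*19 = -196*19 = -3724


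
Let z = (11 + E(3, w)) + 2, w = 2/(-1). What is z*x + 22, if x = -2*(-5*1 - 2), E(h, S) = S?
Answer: 176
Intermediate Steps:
w = -2 (w = 2*(-1) = -2)
z = 11 (z = (11 - 2) + 2 = 9 + 2 = 11)
x = 14 (x = -2*(-5 - 2) = -2*(-7) = 14)
z*x + 22 = 11*14 + 22 = 154 + 22 = 176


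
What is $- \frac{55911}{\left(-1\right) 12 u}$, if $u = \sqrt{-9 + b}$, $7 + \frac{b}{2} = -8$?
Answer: $- \frac{18637 i \sqrt{39}}{156} \approx - 746.08 i$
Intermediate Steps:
$b = -30$ ($b = -14 + 2 \left(-8\right) = -14 - 16 = -30$)
$u = i \sqrt{39}$ ($u = \sqrt{-9 - 30} = \sqrt{-39} = i \sqrt{39} \approx 6.245 i$)
$- \frac{55911}{\left(-1\right) 12 u} = - \frac{55911}{\left(-1\right) 12 i \sqrt{39}} = - \frac{55911}{\left(-12\right) i \sqrt{39}} = - 55911 \frac{i \sqrt{39}}{468} = - \frac{18637 i \sqrt{39}}{156}$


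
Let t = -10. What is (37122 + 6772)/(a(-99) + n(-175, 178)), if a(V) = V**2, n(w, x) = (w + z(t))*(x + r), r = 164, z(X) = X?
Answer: -43894/53469 ≈ -0.82092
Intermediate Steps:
n(w, x) = (-10 + w)*(164 + x) (n(w, x) = (w - 10)*(x + 164) = (-10 + w)*(164 + x))
(37122 + 6772)/(a(-99) + n(-175, 178)) = (37122 + 6772)/((-99)**2 + (-1640 - 10*178 + 164*(-175) - 175*178)) = 43894/(9801 + (-1640 - 1780 - 28700 - 31150)) = 43894/(9801 - 63270) = 43894/(-53469) = 43894*(-1/53469) = -43894/53469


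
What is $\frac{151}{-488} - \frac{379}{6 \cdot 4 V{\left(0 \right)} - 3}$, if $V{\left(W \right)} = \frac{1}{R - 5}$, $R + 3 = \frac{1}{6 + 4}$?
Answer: $\frac{14539181}{232776} \approx 62.46$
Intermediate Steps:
$R = - \frac{29}{10}$ ($R = -3 + \frac{1}{6 + 4} = -3 + \frac{1}{10} = - \frac{29}{10} \approx -2.9$)
$V{\left(W \right)} = - \frac{10}{79}$ ($V{\left(W \right)} = \frac{1}{- \frac{29}{10} - 5} = \frac{1}{- \frac{79}{10}} = - \frac{10}{79}$)
$\frac{151}{-488} - \frac{379}{6 \cdot 4 V{\left(0 \right)} - 3} = \frac{151}{-488} - \frac{379}{6 \cdot 4 \left(- \frac{10}{79}\right) - 3} = 151 \left(- \frac{1}{488}\right) - \frac{379}{24 \left(- \frac{10}{79}\right) - 3} = - \frac{151}{488} - \frac{379}{- \frac{240}{79} - 3} = - \frac{151}{488} - \frac{379}{- \frac{477}{79}} = - \frac{151}{488} - - \frac{29941}{477} = - \frac{151}{488} + \frac{29941}{477} = \frac{14539181}{232776}$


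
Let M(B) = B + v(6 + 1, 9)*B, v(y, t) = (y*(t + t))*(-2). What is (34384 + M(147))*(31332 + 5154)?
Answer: -91689318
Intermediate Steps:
v(y, t) = -4*t*y (v(y, t) = (y*(2*t))*(-2) = (2*t*y)*(-2) = -4*t*y)
M(B) = -251*B (M(B) = B + (-4*9*(6 + 1))*B = B + (-4*9*7)*B = B - 252*B = -251*B)
(34384 + M(147))*(31332 + 5154) = (34384 - 251*147)*(31332 + 5154) = (34384 - 36897)*36486 = -2513*36486 = -91689318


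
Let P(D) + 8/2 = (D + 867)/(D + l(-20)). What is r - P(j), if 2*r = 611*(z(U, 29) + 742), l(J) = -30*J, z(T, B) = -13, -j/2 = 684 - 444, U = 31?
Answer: 8908411/40 ≈ 2.2271e+5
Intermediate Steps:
j = -480 (j = -2*(684 - 444) = -2*240 = -480)
P(D) = -4 + (867 + D)/(600 + D) (P(D) = -4 + (D + 867)/(D - 30*(-20)) = -4 + (867 + D)/(D + 600) = -4 + (867 + D)/(600 + D))
r = 445419/2 (r = (611*(-13 + 742))/2 = (611*729)/2 = (½)*445419 = 445419/2 ≈ 2.2271e+5)
r - P(j) = 445419/2 - 3*(-511 - 1*(-480))/(600 - 480) = 445419/2 - 3*(-511 + 480)/120 = 445419/2 - 3*(-31)/120 = 445419/2 - 1*(-31/40) = 445419/2 + 31/40 = 8908411/40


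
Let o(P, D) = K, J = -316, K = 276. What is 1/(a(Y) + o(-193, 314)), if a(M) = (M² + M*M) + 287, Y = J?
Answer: 1/200275 ≈ 4.9931e-6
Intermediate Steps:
o(P, D) = 276
Y = -316
a(M) = 287 + 2*M² (a(M) = (M² + M²) + 287 = 2*M² + 287 = 287 + 2*M²)
1/(a(Y) + o(-193, 314)) = 1/((287 + 2*(-316)²) + 276) = 1/((287 + 2*99856) + 276) = 1/((287 + 199712) + 276) = 1/(199999 + 276) = 1/200275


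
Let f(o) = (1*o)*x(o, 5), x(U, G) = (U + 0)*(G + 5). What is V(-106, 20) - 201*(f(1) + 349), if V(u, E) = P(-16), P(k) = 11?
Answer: -72148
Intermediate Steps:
V(u, E) = 11
x(U, G) = U*(5 + G)
f(o) = 10*o² (f(o) = (1*o)*(o*(5 + 5)) = o*(o*10) = o*(10*o) = 10*o²)
V(-106, 20) - 201*(f(1) + 349) = 11 - 201*(10*1² + 349) = 11 - 201*(10*1 + 349) = 11 - 201*(10 + 349) = 11 - 201*359 = 11 - 72159 = -72148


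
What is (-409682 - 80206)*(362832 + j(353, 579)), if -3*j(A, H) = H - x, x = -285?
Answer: -177605955072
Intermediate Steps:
j(A, H) = -95 - H/3 (j(A, H) = -(H - 1*(-285))/3 = -(H + 285)/3 = -(285 + H)/3 = -95 - H/3)
(-409682 - 80206)*(362832 + j(353, 579)) = (-409682 - 80206)*(362832 + (-95 - ⅓*579)) = -489888*(362832 + (-95 - 193)) = -489888*(362832 - 288) = -489888*362544 = -177605955072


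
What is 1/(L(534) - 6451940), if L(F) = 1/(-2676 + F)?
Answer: -2142/13820055481 ≈ -1.5499e-7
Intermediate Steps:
1/(L(534) - 6451940) = 1/(1/(-2676 + 534) - 6451940) = 1/(1/(-2142) - 6451940) = 1/(-1/2142 - 6451940) = 1/(-13820055481/2142) = -2142/13820055481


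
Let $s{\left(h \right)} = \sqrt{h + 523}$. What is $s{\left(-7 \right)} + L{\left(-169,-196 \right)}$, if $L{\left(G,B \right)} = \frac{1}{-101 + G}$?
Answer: $- \frac{1}{270} + 2 \sqrt{129} \approx 22.712$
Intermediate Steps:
$s{\left(h \right)} = \sqrt{523 + h}$
$s{\left(-7 \right)} + L{\left(-169,-196 \right)} = \sqrt{523 - 7} + \frac{1}{-101 - 169} = \sqrt{516} + \frac{1}{-270} = 2 \sqrt{129} - \frac{1}{270} = - \frac{1}{270} + 2 \sqrt{129}$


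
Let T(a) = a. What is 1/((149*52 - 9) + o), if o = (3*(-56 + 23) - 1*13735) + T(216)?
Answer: -1/5879 ≈ -0.00017010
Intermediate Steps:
o = -13618 (o = (3*(-56 + 23) - 1*13735) + 216 = (3*(-33) - 13735) + 216 = (-99 - 13735) + 216 = -13834 + 216 = -13618)
1/((149*52 - 9) + o) = 1/((149*52 - 9) - 13618) = 1/((7748 - 9) - 13618) = 1/(7739 - 13618) = 1/(-5879) = -1/5879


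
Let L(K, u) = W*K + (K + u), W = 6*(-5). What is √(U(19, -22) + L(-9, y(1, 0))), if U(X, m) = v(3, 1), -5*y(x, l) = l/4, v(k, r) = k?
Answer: 2*√66 ≈ 16.248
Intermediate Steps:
W = -30
y(x, l) = -l/20 (y(x, l) = -l/(5*4) = -l/20)
U(X, m) = 3
L(K, u) = u - 29*K (L(K, u) = -30*K + (K + u) = u - 29*K)
√(U(19, -22) + L(-9, y(1, 0))) = √(3 + (-1/20*0 - 29*(-9))) = √(3 + (0 + 261)) = √(3 + 261) = √264 = 2*√66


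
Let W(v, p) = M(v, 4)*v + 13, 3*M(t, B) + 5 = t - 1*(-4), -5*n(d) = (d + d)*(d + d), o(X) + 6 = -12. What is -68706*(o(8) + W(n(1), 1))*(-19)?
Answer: -147511782/25 ≈ -5.9005e+6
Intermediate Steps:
o(X) = -18 (o(X) = -6 - 12 = -18)
n(d) = -4*d²/5 (n(d) = -(d + d)*(d + d)/5 = -2*d*2*d/5 = -4*d²/5)
M(t, B) = -⅓ + t/3 (M(t, B) = -5/3 + (t - 1*(-4))/3 = -5/3 + (t + 4)/3 = -5/3 + (4 + t)/3 = -5/3 + (4/3 + t/3) = -⅓ + t/3)
W(v, p) = 13 + v*(-⅓ + v/3) (W(v, p) = (-⅓ + v/3)*v + 13 = v*(-⅓ + v/3) + 13 = 13 + v*(-⅓ + v/3))
-68706*(o(8) + W(n(1), 1))*(-19) = -68706*(-18 + (13 + (-⅘*1²)*(-1 - ⅘*1²)/3))*(-19) = -68706*(-18 + (13 + (-⅘*1)*(-1 - ⅘*1)/3))*(-19) = -68706*(-18 + (13 + (⅓)*(-⅘)*(-1 - ⅘)))*(-19) = -68706*(-18 + (13 + (⅓)*(-⅘)*(-9/5)))*(-19) = -68706*(-18 + (13 + 12/25))*(-19) = -68706*(-18 + 337/25)*(-19) = -68706*(-113/25*(-19)) = -68706/(1/(2147/25)) = -68706/25/2147 = -68706*2147/25 = -147511782/25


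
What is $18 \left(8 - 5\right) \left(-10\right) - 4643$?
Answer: $-5183$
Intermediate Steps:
$18 \left(8 - 5\right) \left(-10\right) - 4643 = 18 \cdot 3 \left(-10\right) - 4643 = 54 \left(-10\right) - 4643 = -540 - 4643 = -5183$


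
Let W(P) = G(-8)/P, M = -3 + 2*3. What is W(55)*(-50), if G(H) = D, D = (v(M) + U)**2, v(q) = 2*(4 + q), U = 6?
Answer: -4000/11 ≈ -363.64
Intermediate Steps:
M = 3 (M = -3 + 6 = 3)
v(q) = 8 + 2*q
D = 400 (D = ((8 + 2*3) + 6)**2 = ((8 + 6) + 6)**2 = (14 + 6)**2 = 20**2 = 400)
G(H) = 400
W(P) = 400/P
W(55)*(-50) = (400/55)*(-50) = (400*(1/55))*(-50) = (80/11)*(-50) = -4000/11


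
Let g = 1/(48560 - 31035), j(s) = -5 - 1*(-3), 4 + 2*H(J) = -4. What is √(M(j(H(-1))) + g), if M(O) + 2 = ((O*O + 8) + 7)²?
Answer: 2*√1102581169/3505 ≈ 18.947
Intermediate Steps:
H(J) = -4 (H(J) = -2 + (½)*(-4) = -2 - 2 = -4)
j(s) = -2 (j(s) = -5 + 3 = -2)
M(O) = -2 + (15 + O²)² (M(O) = -2 + ((O*O + 8) + 7)² = -2 + ((O² + 8) + 7)² = -2 + ((8 + O²) + 7)² = -2 + (15 + O²)²)
g = 1/17525 ≈ 5.7061e-5
√(M(j(H(-1))) + g) = √((-2 + (15 + (-2)²)²) + 1/17525) = √((-2 + (15 + 4)²) + 1/17525) = √((-2 + 19²) + 1/17525) = √((-2 + 361) + 1/17525) = √(359 + 1/17525) = √(6291476/17525) = 2*√1102581169/3505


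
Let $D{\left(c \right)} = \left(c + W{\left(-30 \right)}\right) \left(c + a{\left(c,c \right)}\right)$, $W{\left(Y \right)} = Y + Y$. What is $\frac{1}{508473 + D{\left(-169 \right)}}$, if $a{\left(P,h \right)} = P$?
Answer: $\frac{1}{585875} \approx 1.7068 \cdot 10^{-6}$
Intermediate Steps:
$W{\left(Y \right)} = 2 Y$
$D{\left(c \right)} = 2 c \left(-60 + c\right)$ ($D{\left(c \right)} = \left(c + 2 \left(-30\right)\right) \left(c + c\right) = \left(c - 60\right) 2 c = \left(-60 + c\right) 2 c = 2 c \left(-60 + c\right)$)
$\frac{1}{508473 + D{\left(-169 \right)}} = \frac{1}{508473 + 2 \left(-169\right) \left(-60 - 169\right)} = \frac{1}{508473 + 2 \left(-169\right) \left(-229\right)} = \frac{1}{508473 + 77402} = \frac{1}{585875}$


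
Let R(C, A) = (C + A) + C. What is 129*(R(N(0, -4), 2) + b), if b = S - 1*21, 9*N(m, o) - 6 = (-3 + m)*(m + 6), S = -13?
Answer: -4472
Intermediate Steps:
N(m, o) = ⅔ + (-3 + m)*(6 + m)/9 (N(m, o) = ⅔ + ((-3 + m)*(m + 6))/9 = ⅔ + ((-3 + m)*(6 + m))/9 = ⅔ + (-3 + m)*(6 + m)/9)
b = -34 (b = -13 - 1*21 = -13 - 21 = -34)
R(C, A) = A + 2*C (R(C, A) = (A + C) + C = A + 2*C)
129*(R(N(0, -4), 2) + b) = 129*((2 + 2*(-4/3 + (⅓)*0 + (⅑)*0²)) - 34) = 129*((2 + 2*(-4/3 + 0 + (⅑)*0)) - 34) = 129*((2 + 2*(-4/3 + 0 + 0)) - 34) = 129*((2 + 2*(-4/3)) - 34) = 129*((2 - 8/3) - 34) = 129*(-⅔ - 34) = 129*(-104/3) = -4472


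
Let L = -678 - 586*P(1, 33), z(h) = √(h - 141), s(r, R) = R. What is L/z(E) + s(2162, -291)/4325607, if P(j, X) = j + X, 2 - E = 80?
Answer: -97/1441869 + 20602*I*√219/219 ≈ -6.7274e-5 + 1392.2*I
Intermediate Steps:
E = -78 (E = 2 - 1*80 = 2 - 80 = -78)
P(j, X) = X + j
z(h) = √(-141 + h)
L = -20602 (L = -678 - 586*(33 + 1) = -678 - 586*34 = -678 - 19924 = -20602)
L/z(E) + s(2162, -291)/4325607 = -20602/√(-141 - 78) - 291/4325607 = -20602*(-I*√219/219) - 291*1/4325607 = -20602*(-I*√219/219) - 97/1441869 = -(-20602)*I*√219/219 - 97/1441869 = 20602*I*√219/219 - 97/1441869 = -97/1441869 + 20602*I*√219/219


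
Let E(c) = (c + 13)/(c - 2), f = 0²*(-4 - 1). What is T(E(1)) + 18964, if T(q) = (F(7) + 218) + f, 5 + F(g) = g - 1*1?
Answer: 19183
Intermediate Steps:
F(g) = -6 + g (F(g) = -5 + (g - 1*1) = -5 + (g - 1) = -5 + (-1 + g) = -6 + g)
f = 0 (f = 0*(-5) = 0)
E(c) = (13 + c)/(-2 + c)
T(q) = 219 (T(q) = ((-6 + 7) + 218) + 0 = (1 + 218) + 0 = 219 + 0 = 219)
T(E(1)) + 18964 = 219 + 18964 = 19183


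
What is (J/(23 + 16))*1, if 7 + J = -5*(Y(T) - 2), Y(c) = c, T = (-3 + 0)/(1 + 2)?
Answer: 8/39 ≈ 0.20513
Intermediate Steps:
T = -1 (T = -3/3 = -3*⅓ = -1)
J = 8 (J = -7 - 5*(-1 - 2) = -7 - 5*(-3) = -7 + 15 = 8)
(J/(23 + 16))*1 = (8/(23 + 16))*1 = (8/39)*1 = 8/39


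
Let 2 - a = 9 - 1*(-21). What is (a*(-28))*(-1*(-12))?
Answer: 9408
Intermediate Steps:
a = -28 (a = 2 - (9 - 1*(-21)) = 2 - (9 + 21) = 2 - 1*30 = 2 - 30 = -28)
(a*(-28))*(-1*(-12)) = (-28*(-28))*(-1*(-12)) = 784*12 = 9408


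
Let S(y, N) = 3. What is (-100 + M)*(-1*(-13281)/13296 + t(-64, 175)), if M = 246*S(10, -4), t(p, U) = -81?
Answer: -113106235/2216 ≈ -51041.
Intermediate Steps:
M = 738 (M = 246*3 = 738)
(-100 + M)*(-1*(-13281)/13296 + t(-64, 175)) = (-100 + 738)*(-1*(-13281)/13296 - 81) = 638*(13281*(1/13296) - 81) = 638*(4427/4432 - 81) = 638*(-354565/4432) = -113106235/2216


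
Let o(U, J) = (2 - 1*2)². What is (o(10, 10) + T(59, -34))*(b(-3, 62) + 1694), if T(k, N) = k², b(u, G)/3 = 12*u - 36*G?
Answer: -17787910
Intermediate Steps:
b(u, G) = -108*G + 36*u (b(u, G) = 3*(12*u - 36*G) = 3*(-36*G + 12*u) = -108*G + 36*u)
o(U, J) = 0 (o(U, J) = (2 - 2)² = 0² = 0)
(o(10, 10) + T(59, -34))*(b(-3, 62) + 1694) = (0 + 59²)*((-108*62 + 36*(-3)) + 1694) = (0 + 3481)*((-6696 - 108) + 1694) = 3481*(-6804 + 1694) = 3481*(-5110) = -17787910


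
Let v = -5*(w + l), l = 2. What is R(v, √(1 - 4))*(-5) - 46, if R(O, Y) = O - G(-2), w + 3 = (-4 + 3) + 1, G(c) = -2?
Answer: -81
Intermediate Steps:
w = -3 (w = -3 + ((-4 + 3) + 1) = -3 + (-1 + 1) = -3 + 0 = -3)
v = 5 (v = -5*(-3 + 2) = -5*(-1) = 5)
R(O, Y) = 2 + O (R(O, Y) = O - 1*(-2) = O + 2 = 2 + O)
R(v, √(1 - 4))*(-5) - 46 = (2 + 5)*(-5) - 46 = 7*(-5) - 46 = -35 - 46 = -81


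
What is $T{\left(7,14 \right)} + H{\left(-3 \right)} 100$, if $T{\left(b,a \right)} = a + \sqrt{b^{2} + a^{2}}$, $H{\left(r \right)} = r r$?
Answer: $914 + 7 \sqrt{5} \approx 929.65$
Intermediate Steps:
$H{\left(r \right)} = r^{2}$
$T{\left(b,a \right)} = a + \sqrt{a^{2} + b^{2}}$
$T{\left(7,14 \right)} + H{\left(-3 \right)} 100 = \left(14 + \sqrt{14^{2} + 7^{2}}\right) + \left(-3\right)^{2} \cdot 100 = \left(14 + \sqrt{196 + 49}\right) + 9 \cdot 100 = \left(14 + \sqrt{245}\right) + 900 = \left(14 + 7 \sqrt{5}\right) + 900 = 914 + 7 \sqrt{5}$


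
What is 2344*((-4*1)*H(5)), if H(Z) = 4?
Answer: -37504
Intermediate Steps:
2344*((-4*1)*H(5)) = 2344*(-4*1*4) = 2344*(-4*4) = 2344*(-16) = -37504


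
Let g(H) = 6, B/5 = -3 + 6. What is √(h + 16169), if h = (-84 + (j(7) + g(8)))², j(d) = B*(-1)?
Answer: √24818 ≈ 157.54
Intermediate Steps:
B = 15 (B = 5*(-3 + 6) = 5*3 = 15)
j(d) = -15 (j(d) = 15*(-1) = -15)
h = 8649 (h = (-84 + (-15 + 6))² = (-84 - 9)² = (-93)² = 8649)
√(h + 16169) = √(8649 + 16169) = √24818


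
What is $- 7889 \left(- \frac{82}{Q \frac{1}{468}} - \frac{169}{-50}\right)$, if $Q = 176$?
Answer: $\frac{465711337}{275} \approx 1.6935 \cdot 10^{6}$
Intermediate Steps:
$- 7889 \left(- \frac{82}{Q \frac{1}{468}} - \frac{169}{-50}\right) = - 7889 \left(- \frac{82}{176 \cdot \frac{1}{468}} - \frac{169}{-50}\right) = - 7889 \left(- \frac{82}{176 \cdot \frac{1}{468}} - - \frac{169}{50}\right) = - 7889 \left(- \frac{82}{\frac{44}{117}} + \frac{169}{50}\right) = - 7889 \left(\left(-82\right) \frac{117}{44} + \frac{169}{50}\right) = - 7889 \left(- \frac{4797}{22} + \frac{169}{50}\right) = \left(-7889\right) \left(- \frac{59033}{275}\right) = \frac{465711337}{275}$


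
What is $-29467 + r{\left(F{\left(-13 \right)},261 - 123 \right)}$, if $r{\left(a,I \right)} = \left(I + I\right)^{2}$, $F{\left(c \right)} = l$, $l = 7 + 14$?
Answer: $46709$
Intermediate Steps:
$l = 21$
$F{\left(c \right)} = 21$
$r{\left(a,I \right)} = 4 I^{2}$ ($r{\left(a,I \right)} = \left(2 I\right)^{2} = 4 I^{2}$)
$-29467 + r{\left(F{\left(-13 \right)},261 - 123 \right)} = -29467 + 4 \left(261 - 123\right)^{2} = -29467 + 4 \cdot 138^{2} = -29467 + 4 \cdot 19044 = -29467 + 76176 = 46709$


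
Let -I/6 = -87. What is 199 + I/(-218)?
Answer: 21430/109 ≈ 196.61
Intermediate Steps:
I = 522 (I = -6*(-87) = 522)
199 + I/(-218) = 199 + 522/(-218) = 199 + 522*(-1/218) = 199 - 261/109 = 21430/109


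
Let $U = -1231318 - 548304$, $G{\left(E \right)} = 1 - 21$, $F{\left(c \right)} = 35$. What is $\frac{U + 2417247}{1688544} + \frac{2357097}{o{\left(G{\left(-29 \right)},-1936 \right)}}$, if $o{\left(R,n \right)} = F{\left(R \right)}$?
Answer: $\frac{3980084313643}{59099040} \approx 67346.0$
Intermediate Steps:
$G{\left(E \right)} = -20$ ($G{\left(E \right)} = 1 - 21 = -20$)
$o{\left(R,n \right)} = 35$
$U = -1779622$
$\frac{U + 2417247}{1688544} + \frac{2357097}{o{\left(G{\left(-29 \right)},-1936 \right)}} = \frac{-1779622 + 2417247}{1688544} + \frac{2357097}{35} = 637625 \cdot \frac{1}{1688544} + 2357097 \cdot \frac{1}{35} = \frac{637625}{1688544} + \frac{2357097}{35} = \frac{3980084313643}{59099040}$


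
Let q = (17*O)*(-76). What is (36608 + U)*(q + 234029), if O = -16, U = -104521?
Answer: -17297509013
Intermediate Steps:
q = 20672 (q = (17*(-16))*(-76) = -272*(-76) = 20672)
(36608 + U)*(q + 234029) = (36608 - 104521)*(20672 + 234029) = -67913*254701 = -17297509013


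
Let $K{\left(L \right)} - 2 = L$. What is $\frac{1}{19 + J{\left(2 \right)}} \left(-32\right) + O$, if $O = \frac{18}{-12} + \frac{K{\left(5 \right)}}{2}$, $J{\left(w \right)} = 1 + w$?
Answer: $\frac{6}{11} \approx 0.54545$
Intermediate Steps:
$K{\left(L \right)} = 2 + L$
$O = 2$ ($O = \frac{18}{-12} + \frac{2 + 5}{2} = 18 \left(- \frac{1}{12}\right) + 7 \cdot \frac{1}{2} = - \frac{3}{2} + \frac{7}{2} = 2$)
$\frac{1}{19 + J{\left(2 \right)}} \left(-32\right) + O = \frac{1}{19 + \left(1 + 2\right)} \left(-32\right) + 2 = \frac{1}{19 + 3} \left(-32\right) + 2 = \frac{1}{22} \left(-32\right) + 2 = - \frac{16}{11} + 2 = \frac{6}{11}$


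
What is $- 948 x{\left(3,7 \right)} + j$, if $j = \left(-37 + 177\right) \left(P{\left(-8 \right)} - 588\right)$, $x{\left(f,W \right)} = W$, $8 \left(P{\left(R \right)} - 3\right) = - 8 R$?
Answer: $-87416$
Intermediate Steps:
$P{\left(R \right)} = 3 - R$ ($P{\left(R \right)} = 3 + \frac{\left(-8\right) R}{8} = 3 - R$)
$j = -80780$ ($j = \left(-37 + 177\right) \left(\left(3 - -8\right) - 588\right) = 140 \left(\left(3 + 8\right) - 588\right) = 140 \left(11 - 588\right) = 140 \left(-577\right) = -80780$)
$- 948 x{\left(3,7 \right)} + j = \left(-948\right) 7 - 80780 = -6636 - 80780 = -87416$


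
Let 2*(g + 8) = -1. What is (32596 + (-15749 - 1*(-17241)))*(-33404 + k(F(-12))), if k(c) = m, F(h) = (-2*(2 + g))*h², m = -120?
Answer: -1142766112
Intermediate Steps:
g = -17/2 (g = -8 + (½)*(-1) = -8 - ½ = -17/2 ≈ -8.5000)
F(h) = 13*h² (F(h) = (-2*(2 - 17/2))*h² = (-2*(-13/2))*h² = 13*h²)
k(c) = -120
(32596 + (-15749 - 1*(-17241)))*(-33404 + k(F(-12))) = (32596 + (-15749 - 1*(-17241)))*(-33404 - 120) = (32596 + (-15749 + 17241))*(-33524) = (32596 + 1492)*(-33524) = 34088*(-33524) = -1142766112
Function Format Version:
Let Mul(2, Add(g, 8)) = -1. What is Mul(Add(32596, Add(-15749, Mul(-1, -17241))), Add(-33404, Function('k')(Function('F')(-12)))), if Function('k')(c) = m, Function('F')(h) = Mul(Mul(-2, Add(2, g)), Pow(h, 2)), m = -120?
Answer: -1142766112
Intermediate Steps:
g = Rational(-17, 2) (g = Add(-8, Mul(Rational(1, 2), -1)) = Add(-8, Rational(-1, 2)) = Rational(-17, 2) ≈ -8.5000)
Function('F')(h) = Mul(13, Pow(h, 2)) (Function('F')(h) = Mul(Mul(-2, Add(2, Rational(-17, 2))), Pow(h, 2)) = Mul(Mul(-2, Rational(-13, 2)), Pow(h, 2)) = Mul(13, Pow(h, 2)))
Function('k')(c) = -120
Mul(Add(32596, Add(-15749, Mul(-1, -17241))), Add(-33404, Function('k')(Function('F')(-12)))) = Mul(Add(32596, Add(-15749, Mul(-1, -17241))), Add(-33404, -120)) = Mul(Add(32596, Add(-15749, 17241)), -33524) = Mul(Add(32596, 1492), -33524) = Mul(34088, -33524) = -1142766112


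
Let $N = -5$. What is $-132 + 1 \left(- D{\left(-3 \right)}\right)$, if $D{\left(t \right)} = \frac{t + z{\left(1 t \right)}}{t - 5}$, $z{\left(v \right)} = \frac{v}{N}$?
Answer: $- \frac{1323}{10} \approx -132.3$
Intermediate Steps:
$z{\left(v \right)} = - \frac{v}{5}$ ($z{\left(v \right)} = \frac{v}{-5} = v \left(- \frac{1}{5}\right) = - \frac{v}{5}$)
$D{\left(t \right)} = \frac{4 t}{5 \left(-5 + t\right)}$ ($D{\left(t \right)} = \frac{t - \frac{1 t}{5}}{t - 5} = \frac{t - \frac{t}{5}}{-5 + t} = \frac{\frac{4}{5} t}{-5 + t} = \frac{4 t}{5 \left(-5 + t\right)}$)
$-132 + 1 \left(- D{\left(-3 \right)}\right) = -132 + 1 \left(- \frac{4 \left(-3\right)}{5 \left(-5 - 3\right)}\right) = -132 + 1 \left(- \frac{4 \left(-3\right)}{5 \left(-8\right)}\right) = -132 + 1 \left(- \frac{4 \left(-3\right) \left(-1\right)}{5 \cdot 8}\right) = -132 + 1 \left(\left(-1\right) \frac{3}{10}\right) = -132 + 1 \left(- \frac{3}{10}\right) = -132 - \frac{3}{10} = - \frac{1323}{10}$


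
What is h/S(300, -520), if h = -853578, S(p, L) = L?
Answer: 426789/260 ≈ 1641.5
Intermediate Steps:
h/S(300, -520) = -853578/(-520) = -853578*(-1/520) = 426789/260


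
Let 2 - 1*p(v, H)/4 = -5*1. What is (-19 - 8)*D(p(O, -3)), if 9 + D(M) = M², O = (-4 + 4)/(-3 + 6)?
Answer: -20925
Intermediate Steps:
O = 0 (O = 0/3 = 0*(⅓) = 0)
p(v, H) = 28 (p(v, H) = 8 - (-20) = 8 - 4*(-5) = 8 + 20 = 28)
D(M) = -9 + M²
(-19 - 8)*D(p(O, -3)) = (-19 - 8)*(-9 + 28²) = -27*(-9 + 784) = -27*775 = -20925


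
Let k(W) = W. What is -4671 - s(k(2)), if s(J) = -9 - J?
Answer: -4660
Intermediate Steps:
-4671 - s(k(2)) = -4671 - (-9 - 1*2) = -4671 - (-9 - 2) = -4671 - 1*(-11) = -4671 + 11 = -4660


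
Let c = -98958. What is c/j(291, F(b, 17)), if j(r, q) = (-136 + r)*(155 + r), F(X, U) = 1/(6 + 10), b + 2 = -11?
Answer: -49479/34565 ≈ -1.4315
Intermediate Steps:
b = -13 (b = -2 - 11 = -13)
F(X, U) = 1/16
c/j(291, F(b, 17)) = -98958/(-21080 + 291**2 + 19*291) = -98958/(-21080 + 84681 + 5529) = -98958/69130 = -98958*1/69130 = -49479/34565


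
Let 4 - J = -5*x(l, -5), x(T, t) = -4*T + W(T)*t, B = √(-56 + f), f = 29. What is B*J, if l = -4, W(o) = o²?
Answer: -948*I*√3 ≈ -1642.0*I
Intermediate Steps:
B = 3*I*√3 (B = √(-56 + 29) = √(-27) = 3*I*√3 ≈ 5.1962*I)
x(T, t) = -4*T + t*T² (x(T, t) = -4*T + T²*t = -4*T + t*T²)
J = -316 (J = 4 - (-5)*(-4*(-4 - 4*(-5))) = 4 - (-5)*(-4*(-4 + 20)) = 4 - (-5)*(-4*16) = 4 - (-5)*(-64) = 4 - 1*320 = 4 - 320 = -316)
B*J = (3*I*√3)*(-316) = -948*I*√3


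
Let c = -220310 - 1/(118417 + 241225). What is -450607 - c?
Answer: -82824473673/359642 ≈ -2.3030e+5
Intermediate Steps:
c = -79232729021/359642 (c = -220310 - 1/359642 = -79232729021/359642 ≈ -2.2031e+5)
-450607 - c = -450607 - 1*(-79232729021/359642) = -450607 + 79232729021/359642 = -82824473673/359642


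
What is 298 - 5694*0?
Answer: 298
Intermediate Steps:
298 - 5694*0 = 298 - 219*0 = 298 + 0 = 298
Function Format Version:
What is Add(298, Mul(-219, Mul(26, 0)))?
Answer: 298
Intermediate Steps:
Add(298, Mul(-219, Mul(26, 0))) = Add(298, Mul(-219, 0)) = Add(298, 0) = 298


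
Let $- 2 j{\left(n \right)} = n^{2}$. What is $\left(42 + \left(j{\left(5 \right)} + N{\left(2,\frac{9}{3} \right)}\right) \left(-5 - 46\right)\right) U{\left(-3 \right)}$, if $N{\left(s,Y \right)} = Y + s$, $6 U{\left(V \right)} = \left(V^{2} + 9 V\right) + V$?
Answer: $- \frac{5943}{4} \approx -1485.8$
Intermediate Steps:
$U{\left(V \right)} = \frac{V^{2}}{6} + \frac{5 V}{3}$ ($U{\left(V \right)} = \frac{\left(V^{2} + 9 V\right) + V}{6} = \frac{V^{2} + 10 V}{6} = \frac{V^{2}}{6} + \frac{5 V}{3}$)
$j{\left(n \right)} = - \frac{n^{2}}{2}$
$\left(42 + \left(j{\left(5 \right)} + N{\left(2,\frac{9}{3} \right)}\right) \left(-5 - 46\right)\right) U{\left(-3 \right)} = \left(42 + \left(- \frac{5^{2}}{2} + \left(\frac{9}{3} + 2\right)\right) \left(-5 - 46\right)\right) \frac{1}{6} \left(-3\right) \left(10 - 3\right) = \left(42 + \left(\left(- \frac{1}{2}\right) 25 + \left(9 \cdot \frac{1}{3} + 2\right)\right) \left(-51\right)\right) \frac{1}{6} \left(-3\right) 7 = \left(42 + \left(- \frac{25}{2} + \left(3 + 2\right)\right) \left(-51\right)\right) \left(- \frac{7}{2}\right) = \left(42 + \left(- \frac{25}{2} + 5\right) \left(-51\right)\right) \left(- \frac{7}{2}\right) = \left(42 - - \frac{765}{2}\right) \left(- \frac{7}{2}\right) = \left(42 + \frac{765}{2}\right) \left(- \frac{7}{2}\right) = \frac{849}{2} \left(- \frac{7}{2}\right) = - \frac{5943}{4}$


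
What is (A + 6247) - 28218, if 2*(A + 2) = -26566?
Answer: -35256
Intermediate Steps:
A = -13285 (A = -2 + (½)*(-26566) = -2 - 13283 = -13285)
(A + 6247) - 28218 = (-13285 + 6247) - 28218 = -7038 - 28218 = -35256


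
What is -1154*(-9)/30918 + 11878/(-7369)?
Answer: -48451595/37972457 ≈ -1.2760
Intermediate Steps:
-1154*(-9)/30918 + 11878/(-7369) = 10386*(1/30918) + 11878*(-1/7369) = 1731/5153 - 11878/7369 = -48451595/37972457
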